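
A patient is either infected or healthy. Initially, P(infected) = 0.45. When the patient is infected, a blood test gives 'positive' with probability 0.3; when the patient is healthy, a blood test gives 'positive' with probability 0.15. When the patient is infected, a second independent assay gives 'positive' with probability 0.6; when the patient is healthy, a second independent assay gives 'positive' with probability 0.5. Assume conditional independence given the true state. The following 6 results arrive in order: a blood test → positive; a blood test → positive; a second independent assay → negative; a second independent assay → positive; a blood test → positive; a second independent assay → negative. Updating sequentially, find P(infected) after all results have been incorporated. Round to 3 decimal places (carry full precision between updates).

After a blood test='positive': P(infected) = 0.3·0.4500 / (0.3·0.4500 + 0.15·0.5500) ≈ 0.6207
After a blood test='positive': P(infected) = 0.3·0.6207 / (0.3·0.6207 + 0.15·0.3793) ≈ 0.7660
After a second independent assay='negative': P(infected) = 0.4·0.7660 / (0.4·0.7660 + 0.5·0.2340) ≈ 0.7236
After a second independent assay='positive': P(infected) = 0.6·0.7236 / (0.6·0.7236 + 0.5·0.2764) ≈ 0.7586
After a blood test='positive': P(infected) = 0.3·0.7586 / (0.3·0.7586 + 0.15·0.2414) ≈ 0.8627
After a second independent assay='negative': P(infected) = 0.4·0.8627 / (0.4·0.8627 + 0.5·0.1373) ≈ 0.8341

0.834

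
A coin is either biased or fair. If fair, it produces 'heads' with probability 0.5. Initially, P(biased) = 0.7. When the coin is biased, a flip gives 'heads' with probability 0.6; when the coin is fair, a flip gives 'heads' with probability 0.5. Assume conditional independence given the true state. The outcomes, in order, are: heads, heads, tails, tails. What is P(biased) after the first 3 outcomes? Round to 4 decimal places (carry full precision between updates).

0.7289

After 'heads': P(biased) = 0.6·0.7000 / (0.6·0.7000 + 0.5·0.3000) ≈ 0.7368
After 'heads': P(biased) = 0.6·0.7368 / (0.6·0.7368 + 0.5·0.2632) ≈ 0.7706
After 'tails': P(biased) = 0.4·0.7706 / (0.4·0.7706 + 0.5·0.2294) ≈ 0.7289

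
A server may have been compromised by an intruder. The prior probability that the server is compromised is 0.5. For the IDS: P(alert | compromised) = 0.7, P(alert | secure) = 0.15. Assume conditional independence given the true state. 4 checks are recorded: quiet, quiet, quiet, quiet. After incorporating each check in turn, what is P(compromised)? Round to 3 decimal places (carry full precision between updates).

0.015

After 'quiet': P(compromised) = 0.3·0.5000 / (0.3·0.5000 + 0.85·0.5000) ≈ 0.2609
After 'quiet': P(compromised) = 0.3·0.2609 / (0.3·0.2609 + 0.85·0.7391) ≈ 0.1108
After 'quiet': P(compromised) = 0.3·0.1108 / (0.3·0.1108 + 0.85·0.8892) ≈ 0.0421
After 'quiet': P(compromised) = 0.3·0.0421 / (0.3·0.0421 + 0.85·0.9579) ≈ 0.0153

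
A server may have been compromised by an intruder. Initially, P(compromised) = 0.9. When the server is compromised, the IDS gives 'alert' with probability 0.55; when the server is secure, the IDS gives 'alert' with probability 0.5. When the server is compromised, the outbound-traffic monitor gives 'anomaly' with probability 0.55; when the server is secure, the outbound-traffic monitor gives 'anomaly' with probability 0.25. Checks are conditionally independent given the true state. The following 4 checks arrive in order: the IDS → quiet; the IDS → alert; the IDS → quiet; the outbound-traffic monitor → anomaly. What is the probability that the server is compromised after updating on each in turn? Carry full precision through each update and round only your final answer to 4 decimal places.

0.9464

After the IDS='quiet': P(compromised) = 0.45·0.9000 / (0.45·0.9000 + 0.5·0.1000) ≈ 0.8901
After the IDS='alert': P(compromised) = 0.55·0.8901 / (0.55·0.8901 + 0.5·0.1099) ≈ 0.8991
After the IDS='quiet': P(compromised) = 0.45·0.8991 / (0.45·0.8991 + 0.5·0.1009) ≈ 0.8891
After the outbound-traffic monitor='anomaly': P(compromised) = 0.55·0.8891 / (0.55·0.8891 + 0.25·0.1109) ≈ 0.9464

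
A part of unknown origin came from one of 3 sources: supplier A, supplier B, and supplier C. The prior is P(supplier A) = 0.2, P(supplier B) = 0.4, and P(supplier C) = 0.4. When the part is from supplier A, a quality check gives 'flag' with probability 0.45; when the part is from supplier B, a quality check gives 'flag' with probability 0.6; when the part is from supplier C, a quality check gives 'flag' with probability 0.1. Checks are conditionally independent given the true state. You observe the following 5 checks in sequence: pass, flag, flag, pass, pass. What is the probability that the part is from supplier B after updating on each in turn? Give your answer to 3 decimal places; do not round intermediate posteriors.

After 'pass': normaliser = 0.55·0.2000 + 0.4·0.4000 + 0.9·0.4000; P(supplier A) ≈ 0.1746, P(supplier B) ≈ 0.2540, P(supplier C) ≈ 0.5714
After 'flag': normaliser = 0.45·0.1746 + 0.6·0.2540 + 0.1·0.5714; P(supplier A) ≈ 0.2727, P(supplier B) ≈ 0.5289, P(supplier C) ≈ 0.1983
After 'flag': normaliser = 0.45·0.2727 + 0.6·0.5289 + 0.1·0.1983; P(supplier A) ≈ 0.2668, P(supplier B) ≈ 0.6900, P(supplier C) ≈ 0.0431
After 'pass': normaliser = 0.55·0.2668 + 0.4·0.6900 + 0.9·0.0431; P(supplier A) ≈ 0.3180, P(supplier B) ≈ 0.5980, P(supplier C) ≈ 0.0841
After 'pass': normaliser = 0.55·0.3180 + 0.4·0.5980 + 0.9·0.0841; P(supplier A) ≈ 0.3571, P(supplier B) ≈ 0.4884, P(supplier C) ≈ 0.1545

0.488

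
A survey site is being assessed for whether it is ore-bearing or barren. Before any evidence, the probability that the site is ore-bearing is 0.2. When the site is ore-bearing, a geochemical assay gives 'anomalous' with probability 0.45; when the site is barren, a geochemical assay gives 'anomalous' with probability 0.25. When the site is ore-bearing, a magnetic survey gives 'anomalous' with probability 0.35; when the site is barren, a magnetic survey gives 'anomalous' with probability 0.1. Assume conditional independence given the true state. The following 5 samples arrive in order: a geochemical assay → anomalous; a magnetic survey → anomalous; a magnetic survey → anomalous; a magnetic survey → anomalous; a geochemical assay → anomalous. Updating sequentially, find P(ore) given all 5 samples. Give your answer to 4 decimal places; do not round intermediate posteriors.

Apply Bayes' rule sequentially, carrying P(ore) forward.
After a geochemical assay='anomalous': P(ore) = 0.45·0.2000 / (0.45·0.2000 + 0.25·0.8000) ≈ 0.3103
After a magnetic survey='anomalous': P(ore) = 0.35·0.3103 / (0.35·0.3103 + 0.1·0.6897) ≈ 0.6117
After a magnetic survey='anomalous': P(ore) = 0.35·0.6117 / (0.35·0.6117 + 0.1·0.3883) ≈ 0.8464
After a magnetic survey='anomalous': P(ore) = 0.35·0.8464 / (0.35·0.8464 + 0.1·0.1536) ≈ 0.9507
After a geochemical assay='anomalous': P(ore) = 0.45·0.9507 / (0.45·0.9507 + 0.25·0.0493) ≈ 0.9720

0.9720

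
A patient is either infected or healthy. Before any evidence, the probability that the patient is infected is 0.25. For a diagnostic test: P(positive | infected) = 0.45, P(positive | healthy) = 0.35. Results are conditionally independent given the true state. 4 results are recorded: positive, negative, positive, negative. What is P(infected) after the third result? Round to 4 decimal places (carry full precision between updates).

Each posterior becomes the prior for the next update.
After 'positive': P(infected) = 0.45·0.2500 / (0.45·0.2500 + 0.35·0.7500) ≈ 0.3000
After 'negative': P(infected) = 0.55·0.3000 / (0.55·0.3000 + 0.65·0.7000) ≈ 0.2661
After 'positive': P(infected) = 0.45·0.2661 / (0.45·0.2661 + 0.35·0.7339) ≈ 0.3180

0.3180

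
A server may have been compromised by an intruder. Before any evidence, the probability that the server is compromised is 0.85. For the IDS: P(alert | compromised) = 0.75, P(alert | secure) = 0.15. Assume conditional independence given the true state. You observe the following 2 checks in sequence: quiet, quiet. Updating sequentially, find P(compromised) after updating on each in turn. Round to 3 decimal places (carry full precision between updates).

After 'quiet': P(compromised) = 0.25·0.8500 / (0.25·0.8500 + 0.85·0.1500) ≈ 0.6250
After 'quiet': P(compromised) = 0.25·0.6250 / (0.25·0.6250 + 0.85·0.3750) ≈ 0.3289

0.329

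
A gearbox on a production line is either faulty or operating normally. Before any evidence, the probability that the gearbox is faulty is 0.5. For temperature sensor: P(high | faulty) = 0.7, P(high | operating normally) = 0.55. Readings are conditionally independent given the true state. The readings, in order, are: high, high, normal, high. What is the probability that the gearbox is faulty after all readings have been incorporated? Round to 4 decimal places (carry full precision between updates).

0.5788

After 'high': P(faulty) = 0.7·0.5000 / (0.7·0.5000 + 0.55·0.5000) ≈ 0.5600
After 'high': P(faulty) = 0.7·0.5600 / (0.7·0.5600 + 0.55·0.4400) ≈ 0.6183
After 'normal': P(faulty) = 0.3·0.6183 / (0.3·0.6183 + 0.45·0.3817) ≈ 0.5192
After 'high': P(faulty) = 0.7·0.5192 / (0.7·0.5192 + 0.55·0.4808) ≈ 0.5788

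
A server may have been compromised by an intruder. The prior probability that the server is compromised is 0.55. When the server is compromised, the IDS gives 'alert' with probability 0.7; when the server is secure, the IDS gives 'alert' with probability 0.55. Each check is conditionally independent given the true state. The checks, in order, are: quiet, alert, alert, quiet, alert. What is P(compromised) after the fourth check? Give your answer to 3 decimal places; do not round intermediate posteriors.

0.468

Each posterior becomes the prior for the next update.
After 'quiet': P(compromised) = 0.3·0.5500 / (0.3·0.5500 + 0.45·0.4500) ≈ 0.4490
After 'alert': P(compromised) = 0.7·0.4490 / (0.7·0.4490 + 0.55·0.5510) ≈ 0.5091
After 'alert': P(compromised) = 0.7·0.5091 / (0.7·0.5091 + 0.55·0.4909) ≈ 0.5689
After 'quiet': P(compromised) = 0.3·0.5689 / (0.3·0.5689 + 0.45·0.4311) ≈ 0.4681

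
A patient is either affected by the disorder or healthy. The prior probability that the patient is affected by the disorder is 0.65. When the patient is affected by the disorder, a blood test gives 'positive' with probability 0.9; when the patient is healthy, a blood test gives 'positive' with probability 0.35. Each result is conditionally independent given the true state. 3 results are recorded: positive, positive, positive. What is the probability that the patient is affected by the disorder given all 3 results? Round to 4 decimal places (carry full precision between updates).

After 'positive': P(affected) = 0.9·0.6500 / (0.9·0.6500 + 0.35·0.3500) ≈ 0.8269
After 'positive': P(affected) = 0.9·0.8269 / (0.9·0.8269 + 0.35·0.1731) ≈ 0.9247
After 'positive': P(affected) = 0.9·0.9247 / (0.9·0.9247 + 0.35·0.0753) ≈ 0.9693

0.9693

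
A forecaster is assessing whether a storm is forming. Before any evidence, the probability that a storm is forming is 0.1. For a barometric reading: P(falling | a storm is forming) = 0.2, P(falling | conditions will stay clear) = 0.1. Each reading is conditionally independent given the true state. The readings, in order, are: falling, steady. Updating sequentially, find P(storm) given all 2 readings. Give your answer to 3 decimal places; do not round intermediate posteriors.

Each posterior becomes the prior for the next update.
After 'falling': P(storm) = 0.2·0.1000 / (0.2·0.1000 + 0.1·0.9000) ≈ 0.1818
After 'steady': P(storm) = 0.8·0.1818 / (0.8·0.1818 + 0.9·0.8182) ≈ 0.1649

0.165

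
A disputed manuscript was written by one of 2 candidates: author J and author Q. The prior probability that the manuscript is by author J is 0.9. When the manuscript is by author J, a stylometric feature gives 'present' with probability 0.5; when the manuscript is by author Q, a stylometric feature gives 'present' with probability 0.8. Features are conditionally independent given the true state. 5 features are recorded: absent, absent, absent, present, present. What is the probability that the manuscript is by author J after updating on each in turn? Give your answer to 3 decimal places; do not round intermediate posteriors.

After 'absent': P(author J) = 0.5·0.9000 / (0.5·0.9000 + 0.2·0.1000) ≈ 0.9574
After 'absent': P(author J) = 0.5·0.9574 / (0.5·0.9574 + 0.2·0.0426) ≈ 0.9825
After 'absent': P(author J) = 0.5·0.9825 / (0.5·0.9825 + 0.2·0.0175) ≈ 0.9929
After 'present': P(author J) = 0.5·0.9929 / (0.5·0.9929 + 0.8·0.0071) ≈ 0.9888
After 'present': P(author J) = 0.5·0.9888 / (0.5·0.9888 + 0.8·0.0112) ≈ 0.9821

0.982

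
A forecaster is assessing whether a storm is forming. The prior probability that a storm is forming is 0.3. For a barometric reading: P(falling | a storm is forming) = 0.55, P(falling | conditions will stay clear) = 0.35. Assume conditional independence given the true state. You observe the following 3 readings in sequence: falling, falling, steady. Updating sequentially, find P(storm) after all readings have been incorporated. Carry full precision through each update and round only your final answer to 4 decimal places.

After 'falling': P(storm) = 0.55·0.3000 / (0.55·0.3000 + 0.35·0.7000) ≈ 0.4024
After 'falling': P(storm) = 0.55·0.4024 / (0.55·0.4024 + 0.35·0.5976) ≈ 0.5142
After 'steady': P(storm) = 0.45·0.5142 / (0.45·0.5142 + 0.65·0.4858) ≈ 0.4229

0.4229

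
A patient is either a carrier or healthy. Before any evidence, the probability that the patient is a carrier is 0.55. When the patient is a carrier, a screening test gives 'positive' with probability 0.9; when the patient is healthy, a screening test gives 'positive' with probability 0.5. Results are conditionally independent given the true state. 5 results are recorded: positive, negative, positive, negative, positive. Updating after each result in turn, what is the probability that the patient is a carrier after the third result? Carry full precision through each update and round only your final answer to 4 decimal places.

0.4420

Each posterior becomes the prior for the next update.
After 'positive': P(carrier) = 0.9·0.5500 / (0.9·0.5500 + 0.5·0.4500) ≈ 0.6875
After 'negative': P(carrier) = 0.1·0.6875 / (0.1·0.6875 + 0.5·0.3125) ≈ 0.3056
After 'positive': P(carrier) = 0.9·0.3056 / (0.9·0.3056 + 0.5·0.6944) ≈ 0.4420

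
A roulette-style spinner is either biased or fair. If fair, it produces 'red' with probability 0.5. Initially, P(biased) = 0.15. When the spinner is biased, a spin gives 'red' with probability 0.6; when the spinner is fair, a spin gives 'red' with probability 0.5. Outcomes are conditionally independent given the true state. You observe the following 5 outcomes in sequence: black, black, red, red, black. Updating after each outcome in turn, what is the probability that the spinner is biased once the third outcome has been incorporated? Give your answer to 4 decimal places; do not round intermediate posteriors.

0.1194

After 'black': P(biased) = 0.4·0.1500 / (0.4·0.1500 + 0.5·0.8500) ≈ 0.1237
After 'black': P(biased) = 0.4·0.1237 / (0.4·0.1237 + 0.5·0.8763) ≈ 0.1015
After 'red': P(biased) = 0.6·0.1015 / (0.6·0.1015 + 0.5·0.8985) ≈ 0.1194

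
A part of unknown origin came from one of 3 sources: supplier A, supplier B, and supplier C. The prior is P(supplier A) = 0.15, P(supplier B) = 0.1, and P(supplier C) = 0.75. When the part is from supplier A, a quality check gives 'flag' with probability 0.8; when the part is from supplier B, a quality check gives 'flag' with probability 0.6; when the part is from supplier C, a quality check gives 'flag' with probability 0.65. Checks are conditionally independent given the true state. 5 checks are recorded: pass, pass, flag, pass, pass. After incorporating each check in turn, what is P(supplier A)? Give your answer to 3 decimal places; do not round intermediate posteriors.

0.021

After 'pass': normaliser = 0.2·0.1500 + 0.4·0.1000 + 0.35·0.7500; P(supplier A) ≈ 0.0902, P(supplier B) ≈ 0.1203, P(supplier C) ≈ 0.7895
After 'pass': normaliser = 0.2·0.0902 + 0.4·0.1203 + 0.35·0.7895; P(supplier A) ≈ 0.0527, P(supplier B) ≈ 0.1405, P(supplier C) ≈ 0.8068
After 'flag': normaliser = 0.8·0.0527 + 0.6·0.1405 + 0.65·0.8068; P(supplier A) ≈ 0.0648, P(supplier B) ≈ 0.1295, P(supplier C) ≈ 0.8057
After 'pass': normaliser = 0.2·0.0648 + 0.4·0.1295 + 0.35·0.8057; P(supplier A) ≈ 0.0374, P(supplier B) ≈ 0.1494, P(supplier C) ≈ 0.8132
After 'pass': normaliser = 0.2·0.0374 + 0.4·0.1494 + 0.35·0.8132; P(supplier A) ≈ 0.0212, P(supplier B) ≈ 0.1698, P(supplier C) ≈ 0.8089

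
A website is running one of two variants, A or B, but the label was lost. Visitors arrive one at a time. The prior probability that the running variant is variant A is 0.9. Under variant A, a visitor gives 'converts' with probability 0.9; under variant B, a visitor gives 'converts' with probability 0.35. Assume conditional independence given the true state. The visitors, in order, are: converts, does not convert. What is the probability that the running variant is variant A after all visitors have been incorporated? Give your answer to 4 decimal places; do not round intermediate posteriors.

0.7807

After 'converts': P(A) = 0.9·0.9000 / (0.9·0.9000 + 0.35·0.1000) ≈ 0.9586
After 'does not convert': P(A) = 0.1·0.9586 / (0.1·0.9586 + 0.65·0.0414) ≈ 0.7807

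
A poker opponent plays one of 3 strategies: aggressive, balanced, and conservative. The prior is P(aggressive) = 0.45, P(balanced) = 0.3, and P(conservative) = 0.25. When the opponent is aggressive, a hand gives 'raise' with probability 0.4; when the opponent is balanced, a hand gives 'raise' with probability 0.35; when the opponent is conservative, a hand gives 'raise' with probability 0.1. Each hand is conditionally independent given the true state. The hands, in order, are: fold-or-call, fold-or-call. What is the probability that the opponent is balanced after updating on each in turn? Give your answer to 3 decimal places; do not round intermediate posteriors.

After 'fold-or-call': normaliser = 0.6·0.4500 + 0.65·0.3000 + 0.9·0.2500; P(aggressive) ≈ 0.3913, P(balanced) ≈ 0.2826, P(conservative) ≈ 0.3261
After 'fold-or-call': normaliser = 0.6·0.3913 + 0.65·0.2826 + 0.9·0.3261; P(aggressive) ≈ 0.3298, P(balanced) ≈ 0.2580, P(conservative) ≈ 0.4122

0.258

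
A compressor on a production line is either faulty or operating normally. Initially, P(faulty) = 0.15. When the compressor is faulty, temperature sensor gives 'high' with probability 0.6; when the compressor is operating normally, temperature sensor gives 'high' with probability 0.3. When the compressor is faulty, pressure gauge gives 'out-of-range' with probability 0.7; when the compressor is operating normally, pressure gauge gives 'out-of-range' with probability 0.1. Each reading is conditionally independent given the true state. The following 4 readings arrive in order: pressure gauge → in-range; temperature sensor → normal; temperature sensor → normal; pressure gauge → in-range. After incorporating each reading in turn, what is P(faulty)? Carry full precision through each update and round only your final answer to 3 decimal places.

0.006

Each posterior becomes the prior for the next update.
After pressure gauge='in-range': P(faulty) = 0.3·0.1500 / (0.3·0.1500 + 0.9·0.8500) ≈ 0.0556
After temperature sensor='normal': P(faulty) = 0.4·0.0556 / (0.4·0.0556 + 0.7·0.9444) ≈ 0.0325
After temperature sensor='normal': P(faulty) = 0.4·0.0325 / (0.4·0.0325 + 0.7·0.9675) ≈ 0.0188
After pressure gauge='in-range': P(faulty) = 0.3·0.0188 / (0.3·0.0188 + 0.9·0.9812) ≈ 0.0064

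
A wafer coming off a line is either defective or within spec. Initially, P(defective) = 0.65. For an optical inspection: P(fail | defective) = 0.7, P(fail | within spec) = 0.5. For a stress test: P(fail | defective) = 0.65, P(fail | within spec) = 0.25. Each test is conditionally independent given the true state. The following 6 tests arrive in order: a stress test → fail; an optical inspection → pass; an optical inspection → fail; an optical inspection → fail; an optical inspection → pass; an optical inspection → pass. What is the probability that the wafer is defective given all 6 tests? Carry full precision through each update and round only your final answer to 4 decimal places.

0.6715

After a stress test='fail': P(defective) = 0.65·0.6500 / (0.65·0.6500 + 0.25·0.3500) ≈ 0.8284
After an optical inspection='pass': P(defective) = 0.3·0.8284 / (0.3·0.8284 + 0.5·0.1716) ≈ 0.7434
After an optical inspection='fail': P(defective) = 0.7·0.7434 / (0.7·0.7434 + 0.5·0.2566) ≈ 0.8022
After an optical inspection='fail': P(defective) = 0.7·0.8022 / (0.7·0.8022 + 0.5·0.1978) ≈ 0.8503
After an optical inspection='pass': P(defective) = 0.3·0.8503 / (0.3·0.8503 + 0.5·0.1497) ≈ 0.7731
After an optical inspection='pass': P(defective) = 0.3·0.7731 / (0.3·0.7731 + 0.5·0.2269) ≈ 0.6715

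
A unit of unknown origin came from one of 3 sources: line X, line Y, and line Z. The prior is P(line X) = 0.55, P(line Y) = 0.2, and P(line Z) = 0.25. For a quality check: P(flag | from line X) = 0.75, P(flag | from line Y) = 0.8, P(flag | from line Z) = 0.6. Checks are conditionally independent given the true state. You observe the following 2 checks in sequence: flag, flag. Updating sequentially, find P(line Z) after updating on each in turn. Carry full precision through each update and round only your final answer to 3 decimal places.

0.171

Apply Bayes' rule sequentially, carrying P(line Z) forward.
After 'flag': normaliser = 0.75·0.5500 + 0.8·0.2000 + 0.6·0.2500; P(line X) ≈ 0.5709, P(line Y) ≈ 0.2215, P(line Z) ≈ 0.2076
After 'flag': normaliser = 0.75·0.5709 + 0.8·0.2215 + 0.6·0.2076; P(line X) ≈ 0.5866, P(line Y) ≈ 0.2427, P(line Z) ≈ 0.1707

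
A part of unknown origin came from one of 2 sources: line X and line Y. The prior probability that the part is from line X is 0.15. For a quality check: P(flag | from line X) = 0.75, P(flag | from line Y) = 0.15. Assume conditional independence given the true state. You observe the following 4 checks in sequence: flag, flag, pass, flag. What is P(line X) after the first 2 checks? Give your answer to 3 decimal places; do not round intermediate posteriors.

Apply Bayes' rule sequentially, carrying P(line X) forward.
After 'flag': P(line X) = 0.75·0.1500 / (0.75·0.1500 + 0.15·0.8500) ≈ 0.4688
After 'flag': P(line X) = 0.75·0.4688 / (0.75·0.4688 + 0.15·0.5312) ≈ 0.8152

0.815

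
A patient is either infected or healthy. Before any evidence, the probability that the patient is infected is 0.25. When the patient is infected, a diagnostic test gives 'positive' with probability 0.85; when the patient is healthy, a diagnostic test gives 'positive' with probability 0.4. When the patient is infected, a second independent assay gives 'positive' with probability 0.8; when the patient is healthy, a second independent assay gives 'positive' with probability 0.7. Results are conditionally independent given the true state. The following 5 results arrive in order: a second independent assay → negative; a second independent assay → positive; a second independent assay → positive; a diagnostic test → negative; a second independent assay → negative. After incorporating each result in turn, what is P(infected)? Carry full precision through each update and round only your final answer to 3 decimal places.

0.046

After a second independent assay='negative': P(infected) = 0.2·0.2500 / (0.2·0.2500 + 0.3·0.7500) ≈ 0.1818
After a second independent assay='positive': P(infected) = 0.8·0.1818 / (0.8·0.1818 + 0.7·0.8182) ≈ 0.2025
After a second independent assay='positive': P(infected) = 0.8·0.2025 / (0.8·0.2025 + 0.7·0.7975) ≈ 0.2250
After a diagnostic test='negative': P(infected) = 0.15·0.2250 / (0.15·0.2250 + 0.6·0.7750) ≈ 0.0677
After a second independent assay='negative': P(infected) = 0.2·0.0677 / (0.2·0.0677 + 0.3·0.9323) ≈ 0.0461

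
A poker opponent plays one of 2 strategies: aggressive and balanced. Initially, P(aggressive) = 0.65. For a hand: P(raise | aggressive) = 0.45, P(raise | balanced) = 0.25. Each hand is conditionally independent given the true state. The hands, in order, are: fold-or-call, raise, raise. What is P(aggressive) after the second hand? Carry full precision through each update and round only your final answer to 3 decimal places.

After 'fold-or-call': P(aggressive) = 0.55·0.6500 / (0.55·0.6500 + 0.75·0.3500) ≈ 0.5766
After 'raise': P(aggressive) = 0.45·0.5766 / (0.45·0.5766 + 0.25·0.4234) ≈ 0.7103

0.710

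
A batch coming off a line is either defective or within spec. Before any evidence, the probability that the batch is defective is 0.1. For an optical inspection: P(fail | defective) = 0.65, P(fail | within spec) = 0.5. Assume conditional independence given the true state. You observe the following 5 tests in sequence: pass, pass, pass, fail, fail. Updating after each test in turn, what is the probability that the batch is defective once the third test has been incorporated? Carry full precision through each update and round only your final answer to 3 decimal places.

0.037

After 'pass': P(defective) = 0.35·0.1000 / (0.35·0.1000 + 0.5·0.9000) ≈ 0.0722
After 'pass': P(defective) = 0.35·0.0722 / (0.35·0.0722 + 0.5·0.9278) ≈ 0.0516
After 'pass': P(defective) = 0.35·0.0516 / (0.35·0.0516 + 0.5·0.9484) ≈ 0.0367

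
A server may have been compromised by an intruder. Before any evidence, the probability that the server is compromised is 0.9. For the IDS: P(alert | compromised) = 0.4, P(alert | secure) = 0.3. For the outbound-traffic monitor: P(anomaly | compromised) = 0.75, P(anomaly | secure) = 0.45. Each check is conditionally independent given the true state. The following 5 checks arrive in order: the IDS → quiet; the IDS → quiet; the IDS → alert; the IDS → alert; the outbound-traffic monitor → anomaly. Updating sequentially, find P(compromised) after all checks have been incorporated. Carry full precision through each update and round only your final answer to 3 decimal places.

After the IDS='quiet': P(compromised) = 0.6·0.9000 / (0.6·0.9000 + 0.7·0.1000) ≈ 0.8852
After the IDS='quiet': P(compromised) = 0.6·0.8852 / (0.6·0.8852 + 0.7·0.1148) ≈ 0.8686
After the IDS='alert': P(compromised) = 0.4·0.8686 / (0.4·0.8686 + 0.3·0.1314) ≈ 0.8981
After the IDS='alert': P(compromised) = 0.4·0.8981 / (0.4·0.8981 + 0.3·0.1019) ≈ 0.9216
After the outbound-traffic monitor='anomaly': P(compromised) = 0.75·0.9216 / (0.75·0.9216 + 0.45·0.0784) ≈ 0.9514

0.951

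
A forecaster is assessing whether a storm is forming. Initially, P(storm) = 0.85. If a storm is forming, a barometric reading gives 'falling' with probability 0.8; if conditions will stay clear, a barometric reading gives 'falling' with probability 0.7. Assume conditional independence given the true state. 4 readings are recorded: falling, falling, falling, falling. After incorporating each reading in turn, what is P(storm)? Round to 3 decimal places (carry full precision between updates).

After 'falling': P(storm) = 0.8·0.8500 / (0.8·0.8500 + 0.7·0.1500) ≈ 0.8662
After 'falling': P(storm) = 0.8·0.8662 / (0.8·0.8662 + 0.7·0.1338) ≈ 0.8810
After 'falling': P(storm) = 0.8·0.8810 / (0.8·0.8810 + 0.7·0.1190) ≈ 0.8943
After 'falling': P(storm) = 0.8·0.8943 / (0.8·0.8943 + 0.7·0.1057) ≈ 0.9063

0.906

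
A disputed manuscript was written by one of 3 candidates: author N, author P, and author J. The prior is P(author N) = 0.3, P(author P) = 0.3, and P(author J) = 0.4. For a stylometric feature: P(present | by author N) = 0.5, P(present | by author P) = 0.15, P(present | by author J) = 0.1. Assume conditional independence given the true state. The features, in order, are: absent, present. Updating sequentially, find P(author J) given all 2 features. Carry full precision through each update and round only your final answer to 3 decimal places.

After 'absent': normaliser = 0.5·0.3000 + 0.85·0.3000 + 0.9·0.4000; P(author N) ≈ 0.1961, P(author P) ≈ 0.3333, P(author J) ≈ 0.4706
After 'present': normaliser = 0.5·0.1961 + 0.15·0.3333 + 0.1·0.4706; P(author N) ≈ 0.5025, P(author P) ≈ 0.2563, P(author J) ≈ 0.2412

0.241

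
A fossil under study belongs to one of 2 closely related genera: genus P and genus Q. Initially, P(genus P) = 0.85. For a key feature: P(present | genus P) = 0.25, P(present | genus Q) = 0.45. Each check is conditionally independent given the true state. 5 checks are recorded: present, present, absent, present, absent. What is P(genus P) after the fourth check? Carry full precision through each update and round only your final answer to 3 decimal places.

Apply Bayes' rule sequentially, carrying P(genus P) forward.
After 'present': P(genus P) = 0.25·0.8500 / (0.25·0.8500 + 0.45·0.1500) ≈ 0.7589
After 'present': P(genus P) = 0.25·0.7589 / (0.25·0.7589 + 0.45·0.2411) ≈ 0.6362
After 'absent': P(genus P) = 0.75·0.6362 / (0.75·0.6362 + 0.55·0.3638) ≈ 0.7046
After 'present': P(genus P) = 0.25·0.7046 / (0.25·0.7046 + 0.45·0.2954) ≈ 0.5699

0.570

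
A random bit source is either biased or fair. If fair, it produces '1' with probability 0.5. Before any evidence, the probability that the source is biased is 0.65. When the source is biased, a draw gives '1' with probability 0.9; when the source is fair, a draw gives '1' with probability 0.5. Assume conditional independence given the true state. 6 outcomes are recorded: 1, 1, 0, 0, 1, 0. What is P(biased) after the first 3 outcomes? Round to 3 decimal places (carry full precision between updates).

After '1': P(biased) = 0.9·0.6500 / (0.9·0.6500 + 0.5·0.3500) ≈ 0.7697
After '1': P(biased) = 0.9·0.7697 / (0.9·0.7697 + 0.5·0.2303) ≈ 0.8575
After '0': P(biased) = 0.1·0.8575 / (0.1·0.8575 + 0.5·0.1425) ≈ 0.5462

0.546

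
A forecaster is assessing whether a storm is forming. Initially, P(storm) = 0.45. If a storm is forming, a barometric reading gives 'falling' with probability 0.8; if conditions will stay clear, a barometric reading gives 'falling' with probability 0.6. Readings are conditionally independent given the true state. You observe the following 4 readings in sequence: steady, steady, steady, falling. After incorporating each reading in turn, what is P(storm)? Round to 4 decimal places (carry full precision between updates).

After 'steady': P(storm) = 0.2·0.4500 / (0.2·0.4500 + 0.4·0.5500) ≈ 0.2903
After 'steady': P(storm) = 0.2·0.2903 / (0.2·0.2903 + 0.4·0.7097) ≈ 0.1698
After 'steady': P(storm) = 0.2·0.1698 / (0.2·0.1698 + 0.4·0.8302) ≈ 0.0928
After 'falling': P(storm) = 0.8·0.0928 / (0.8·0.0928 + 0.6·0.9072) ≈ 0.1200

0.1200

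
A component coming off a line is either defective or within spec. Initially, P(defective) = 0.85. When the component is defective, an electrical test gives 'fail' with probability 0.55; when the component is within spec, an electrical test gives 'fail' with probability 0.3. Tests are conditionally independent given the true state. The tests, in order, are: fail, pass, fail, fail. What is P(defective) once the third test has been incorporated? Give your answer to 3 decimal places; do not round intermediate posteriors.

0.924

After 'fail': P(defective) = 0.55·0.8500 / (0.55·0.8500 + 0.3·0.1500) ≈ 0.9122
After 'pass': P(defective) = 0.45·0.9122 / (0.45·0.9122 + 0.7·0.0878) ≈ 0.8698
After 'fail': P(defective) = 0.55·0.8698 / (0.55·0.8698 + 0.3·0.1302) ≈ 0.9245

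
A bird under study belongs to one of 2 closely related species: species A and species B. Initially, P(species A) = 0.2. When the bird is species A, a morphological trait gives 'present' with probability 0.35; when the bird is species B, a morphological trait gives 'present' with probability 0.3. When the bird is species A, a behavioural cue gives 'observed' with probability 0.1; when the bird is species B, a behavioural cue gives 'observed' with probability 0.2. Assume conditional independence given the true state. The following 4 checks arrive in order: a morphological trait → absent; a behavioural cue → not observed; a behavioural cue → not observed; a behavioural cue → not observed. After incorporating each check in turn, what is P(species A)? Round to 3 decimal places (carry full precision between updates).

After a morphological trait='absent': P(species A) = 0.65·0.2000 / (0.65·0.2000 + 0.7·0.8000) ≈ 0.1884
After a behavioural cue='not observed': P(species A) = 0.9·0.1884 / (0.9·0.1884 + 0.8·0.8116) ≈ 0.2071
After a behavioural cue='not observed': P(species A) = 0.9·0.2071 / (0.9·0.2071 + 0.8·0.7929) ≈ 0.2271
After a behavioural cue='not observed': P(species A) = 0.9·0.2271 / (0.9·0.2271 + 0.8·0.7729) ≈ 0.2484

0.248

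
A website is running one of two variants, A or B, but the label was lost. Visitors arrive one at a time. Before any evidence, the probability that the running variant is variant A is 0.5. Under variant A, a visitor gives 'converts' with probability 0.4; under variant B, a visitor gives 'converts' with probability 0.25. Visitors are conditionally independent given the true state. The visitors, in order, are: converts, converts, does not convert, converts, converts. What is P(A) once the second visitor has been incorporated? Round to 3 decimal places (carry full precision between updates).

After 'converts': P(A) = 0.4·0.5000 / (0.4·0.5000 + 0.25·0.5000) ≈ 0.6154
After 'converts': P(A) = 0.4·0.6154 / (0.4·0.6154 + 0.25·0.3846) ≈ 0.7191

0.719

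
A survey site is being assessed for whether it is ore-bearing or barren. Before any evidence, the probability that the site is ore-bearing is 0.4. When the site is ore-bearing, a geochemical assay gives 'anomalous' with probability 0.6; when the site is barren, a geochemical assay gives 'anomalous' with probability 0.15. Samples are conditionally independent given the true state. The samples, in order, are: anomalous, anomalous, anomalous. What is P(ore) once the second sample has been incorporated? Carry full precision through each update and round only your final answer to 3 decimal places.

After 'anomalous': P(ore) = 0.6·0.4000 / (0.6·0.4000 + 0.15·0.6000) ≈ 0.7273
After 'anomalous': P(ore) = 0.6·0.7273 / (0.6·0.7273 + 0.15·0.2727) ≈ 0.9143

0.914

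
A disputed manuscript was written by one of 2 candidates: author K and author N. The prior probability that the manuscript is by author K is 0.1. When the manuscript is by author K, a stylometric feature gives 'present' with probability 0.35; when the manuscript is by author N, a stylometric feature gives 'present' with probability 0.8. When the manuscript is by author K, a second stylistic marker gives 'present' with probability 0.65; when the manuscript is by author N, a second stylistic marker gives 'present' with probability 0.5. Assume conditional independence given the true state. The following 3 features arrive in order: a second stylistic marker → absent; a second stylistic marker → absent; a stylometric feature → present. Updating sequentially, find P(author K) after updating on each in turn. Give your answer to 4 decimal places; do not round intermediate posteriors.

0.0233

Apply Bayes' rule sequentially, carrying P(author K) forward.
After a second stylistic marker='absent': P(author K) = 0.35·0.1000 / (0.35·0.1000 + 0.5·0.9000) ≈ 0.0722
After a second stylistic marker='absent': P(author K) = 0.35·0.0722 / (0.35·0.0722 + 0.5·0.9278) ≈ 0.0516
After a stylometric feature='present': P(author K) = 0.35·0.0516 / (0.35·0.0516 + 0.8·0.9484) ≈ 0.0233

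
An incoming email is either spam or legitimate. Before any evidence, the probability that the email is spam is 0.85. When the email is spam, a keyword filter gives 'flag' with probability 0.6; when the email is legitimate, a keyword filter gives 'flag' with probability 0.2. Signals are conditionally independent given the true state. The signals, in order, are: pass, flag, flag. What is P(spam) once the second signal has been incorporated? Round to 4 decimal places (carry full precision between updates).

0.8947

Each posterior becomes the prior for the next update.
After 'pass': P(spam) = 0.4·0.8500 / (0.4·0.8500 + 0.8·0.1500) ≈ 0.7391
After 'flag': P(spam) = 0.6·0.7391 / (0.6·0.7391 + 0.2·0.2609) ≈ 0.8947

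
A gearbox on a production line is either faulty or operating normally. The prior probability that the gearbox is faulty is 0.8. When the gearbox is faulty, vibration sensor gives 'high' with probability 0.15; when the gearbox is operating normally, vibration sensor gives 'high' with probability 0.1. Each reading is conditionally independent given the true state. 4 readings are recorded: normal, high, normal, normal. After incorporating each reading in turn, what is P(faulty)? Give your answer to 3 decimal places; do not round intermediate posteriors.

After 'normal': P(faulty) = 0.85·0.8000 / (0.85·0.8000 + 0.9·0.2000) ≈ 0.7907
After 'high': P(faulty) = 0.15·0.7907 / (0.15·0.7907 + 0.1·0.2093) ≈ 0.8500
After 'normal': P(faulty) = 0.85·0.8500 / (0.85·0.8500 + 0.9·0.1500) ≈ 0.8426
After 'normal': P(faulty) = 0.85·0.8426 / (0.85·0.8426 + 0.9·0.1574) ≈ 0.8348

0.835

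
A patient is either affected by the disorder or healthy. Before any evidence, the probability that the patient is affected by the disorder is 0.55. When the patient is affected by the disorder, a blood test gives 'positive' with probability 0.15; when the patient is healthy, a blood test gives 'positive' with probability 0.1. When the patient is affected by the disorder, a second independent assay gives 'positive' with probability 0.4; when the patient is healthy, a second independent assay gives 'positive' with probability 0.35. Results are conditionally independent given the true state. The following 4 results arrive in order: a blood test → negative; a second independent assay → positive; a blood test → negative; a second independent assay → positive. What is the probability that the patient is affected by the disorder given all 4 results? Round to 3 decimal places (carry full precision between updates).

Each posterior becomes the prior for the next update.
After a blood test='negative': P(affected) = 0.85·0.5500 / (0.85·0.5500 + 0.9·0.4500) ≈ 0.5358
After a second independent assay='positive': P(affected) = 0.4·0.5358 / (0.4·0.5358 + 0.35·0.4642) ≈ 0.5688
After a blood test='negative': P(affected) = 0.85·0.5688 / (0.85·0.5688 + 0.9·0.4312) ≈ 0.5548
After a second independent assay='positive': P(affected) = 0.4·0.5548 / (0.4·0.5548 + 0.35·0.4452) ≈ 0.5874

0.587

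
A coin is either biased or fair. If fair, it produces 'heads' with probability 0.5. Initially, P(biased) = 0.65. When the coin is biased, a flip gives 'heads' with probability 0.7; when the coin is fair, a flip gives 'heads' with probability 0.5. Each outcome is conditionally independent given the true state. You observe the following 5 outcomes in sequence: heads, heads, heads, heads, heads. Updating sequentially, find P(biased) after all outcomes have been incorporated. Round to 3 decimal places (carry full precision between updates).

0.909

After 'heads': P(biased) = 0.7·0.6500 / (0.7·0.6500 + 0.5·0.3500) ≈ 0.7222
After 'heads': P(biased) = 0.7·0.7222 / (0.7·0.7222 + 0.5·0.2778) ≈ 0.7845
After 'heads': P(biased) = 0.7·0.7845 / (0.7·0.7845 + 0.5·0.2155) ≈ 0.8360
After 'heads': P(biased) = 0.7·0.8360 / (0.7·0.8360 + 0.5·0.1640) ≈ 0.8771
After 'heads': P(biased) = 0.7·0.8771 / (0.7·0.8771 + 0.5·0.1229) ≈ 0.9090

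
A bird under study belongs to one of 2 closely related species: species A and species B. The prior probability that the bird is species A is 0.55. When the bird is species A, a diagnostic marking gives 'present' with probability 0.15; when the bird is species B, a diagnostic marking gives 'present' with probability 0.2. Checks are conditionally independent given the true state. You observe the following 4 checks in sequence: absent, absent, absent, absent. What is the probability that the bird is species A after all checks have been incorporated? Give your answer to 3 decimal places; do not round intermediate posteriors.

After 'absent': P(species A) = 0.85·0.5500 / (0.85·0.5500 + 0.8·0.4500) ≈ 0.5650
After 'absent': P(species A) = 0.85·0.5650 / (0.85·0.5650 + 0.8·0.4350) ≈ 0.5798
After 'absent': P(species A) = 0.85·0.5798 / (0.85·0.5798 + 0.8·0.4202) ≈ 0.5945
After 'absent': P(species A) = 0.85·0.5945 / (0.85·0.5945 + 0.8·0.4055) ≈ 0.6090

0.609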